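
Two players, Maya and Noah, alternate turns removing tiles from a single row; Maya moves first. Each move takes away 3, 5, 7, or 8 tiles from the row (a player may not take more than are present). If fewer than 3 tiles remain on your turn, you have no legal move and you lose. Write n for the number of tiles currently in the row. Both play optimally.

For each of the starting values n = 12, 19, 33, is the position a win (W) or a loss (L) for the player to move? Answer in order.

12: L, 19: W, 33: L

Label each position W (a win for the player to move) or L (a loss). A position with no legal move is L; any other position is W exactly when some move reaches an L, and L when every move reaches a W.
n=0: no move → L
n=1: no move → L
n=2: no move → L
n=3: W (go to 0, an L position)
n=4: W (go to 1, an L position)
n=5: W (go to 2, an L position)
n=6: W (go to 1, an L position)
n=7: W (go to 2, an L position)
n=8: W (go to 1, an L position)
n=9: W (go to 2, an L position)
n=10: W (go to 2, an L position)
n=11: L (options 8(W), 6(W), 4(W), 3(W) are all W)
n=12: L (options 9(W), 7(W), 5(W), 4(W) are all W)
n=13: L (options 10(W), 8(W), 6(W), 5(W) are all W)
n=14: W (go to 11, an L position)
n=15: W (go to 12, an L position)
n=16: W (go to 13, an L position)
n=17: W (go to 12, an L position)
n=18: W (go to 13, an L position)
n=19: W (go to 12, an L position)
n=20: W (go to 13, an L position)
n=21: W (go to 13, an L position)
n=22: L (options 19(W), 17(W), 15(W), 14(W) are all W)
n=23: L (options 20(W), 18(W), 16(W), 15(W) are all W)
n=24: L (options 21(W), 19(W), 17(W), 16(W) are all W)
n=25: W (go to 22, an L position)
n=26: W (go to 23, an L position)
n=27: W (go to 24, an L position)
n=28: W (go to 23, an L position)
n=29: W (go to 24, an L position)
n=30: W (go to 23, an L position)
n=31: W (go to 24, an L position)
n=32: W (go to 24, an L position)
n=33: L (options 30(W), 28(W), 26(W), 25(W) are all W)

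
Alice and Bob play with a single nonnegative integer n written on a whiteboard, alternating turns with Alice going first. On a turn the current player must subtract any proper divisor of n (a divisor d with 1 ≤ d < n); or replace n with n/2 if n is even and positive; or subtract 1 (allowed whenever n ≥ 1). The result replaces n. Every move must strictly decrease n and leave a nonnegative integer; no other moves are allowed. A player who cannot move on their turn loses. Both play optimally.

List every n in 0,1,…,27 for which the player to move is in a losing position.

Positions with no move are L. A position that does have a move is losing for the player to move precisely when every available move leads to a winning position for the opponent. Fill in the labels:
n=0: no move → L
n=1: can move to 0, which is L ⇒ W
n=2: the only move is to 1(W), a W ⇒ L
n=3: can move to 2, which is L ⇒ W
n=4: can move to 2, which is L ⇒ W
n=5: the only move is to 4(W), a W ⇒ L
n=6: can move to 5, which is L ⇒ W
n=7: the only move is to 6(W), a W ⇒ L
n=8: can move to 7, which is L ⇒ W
n=9: moves to 6(W), 8(W); every one is W ⇒ L
n=10: can move to 5, which is L ⇒ W
n=11: the only move is to 10(W), a W ⇒ L
n=12: can move to 9, which is L ⇒ W
n=13: the only move is to 12(W), a W ⇒ L
n=14: can move to 7, which is L ⇒ W
n=15: moves to 10(W), 12(W), 14(W); every one is W ⇒ L
n=16: can move to 15, which is L ⇒ W
n=17: the only move is to 16(W), a W ⇒ L
n=18: can move to 9, which is L ⇒ W
n=19: the only move is to 18(W), a W ⇒ L
n=20: can move to 15, which is L ⇒ W
n=21: moves to 14(W), 18(W), 20(W); every one is W ⇒ L
n=22: can move to 11, which is L ⇒ W
n=23: the only move is to 22(W), a W ⇒ L
n=24: can move to 21, which is L ⇒ W
n=25: moves to 20(W), 24(W); every one is W ⇒ L
n=26: can move to 13, which is L ⇒ W
n=27: moves to 18(W), 24(W), 26(W); every one is W ⇒ L
Reading off the rows marked L gives the requested list; there are 14 such values of n.

0, 2, 5, 7, 9, 11, 13, 15, 17, 19, 21, 23, 25, 27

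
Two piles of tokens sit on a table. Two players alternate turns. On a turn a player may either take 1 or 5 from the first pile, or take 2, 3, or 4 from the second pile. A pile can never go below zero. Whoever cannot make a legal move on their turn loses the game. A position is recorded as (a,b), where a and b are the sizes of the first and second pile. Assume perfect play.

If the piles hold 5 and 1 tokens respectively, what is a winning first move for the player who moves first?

Build the W/L table. Terminal = L. A non-terminal position is W if it has a move to some L; otherwise it is L.
No move ever increases a pile, so every position that can arise here has a ≤ 5 and b ≤ 1; it is enough to label the cells with 0 ≤ a ≤ 5 and 0 ≤ b ≤ 1.
Every move lowers a or b (never raises either), so fill the grid row by row in increasing a, and left to right within a row: each cell's successors are then already labelled.
      b=0  b=1
a=0:    L    L
a=1:    W    W
a=2:    L    L
a=3:    W    W
a=4:    L    L
a=5:    W    W
Cells with no legal move (terminal, hence L): (0,0), (0,1).
The remaining L cells, each justified by listing all of its moves:
(2,0): the only move is to (1,0)(W), a W ⇒ L
(2,1): the only move is to (1,1)(W), a W ⇒ L
(4,0): the only move is to (3,0)(W), a W ⇒ L
(4,1): the only move is to (3,1)(W), a W ⇒ L
Every other cell has at least one move into one of the L cells above, so it is W.
From (5,1), the L positions reachable in one move are: (4,1), (0,1). Any move reaching one of these is winning.

Move to (4,1).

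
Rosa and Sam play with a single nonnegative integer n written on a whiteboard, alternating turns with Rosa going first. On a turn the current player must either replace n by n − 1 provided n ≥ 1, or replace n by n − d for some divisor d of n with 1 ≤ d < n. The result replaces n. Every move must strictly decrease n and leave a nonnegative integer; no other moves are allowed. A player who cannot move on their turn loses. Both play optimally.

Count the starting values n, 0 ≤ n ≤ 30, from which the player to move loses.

15

Work bottom-up. With no move the player to move loses. Otherwise the position is W if at least one move leads to an L position for the opponent, and L if every move leads to a W.
n=0: no move → L
n=1: reaches L-position 0 → W
n=2: only reaches 1(W), which is W → L
n=3: reaches L-position 2 → W
n=4: reaches L-position 2 → W
n=5: only reaches 4(W), which is W → L
n=6: reaches L-position 5 → W
n=7: only reaches 6(W), which is W → L
n=8: reaches L-position 7 → W
n=9: only reaches 6(W), 8(W), all W → L
n=10: reaches L-position 5 → W
n=11: only reaches 10(W), which is W → L
n=12: reaches L-position 9 → W
n=13: only reaches 12(W), which is W → L
n=14: reaches L-position 7 → W
n=15: only reaches 10(W), 12(W), 14(W), all W → L
n=16: reaches L-position 15 → W
n=17: only reaches 16(W), which is W → L
n=18: reaches L-position 9 → W
n=19: only reaches 18(W), which is W → L
n=20: reaches L-position 15 → W
n=21: only reaches 14(W), 18(W), 20(W), all W → L
n=22: reaches L-position 11 → W
n=23: only reaches 22(W), which is W → L
n=24: reaches L-position 21 → W
n=25: only reaches 20(W), 24(W), all W → L
n=26: reaches L-position 13 → W
n=27: only reaches 18(W), 24(W), 26(W), all W → L
n=28: reaches L-position 21 → W
n=29: only reaches 28(W), which is W → L
n=30: reaches L-position 15 → W
L entries with 0 ≤ n ≤ 30: n = 0, 2, 5, 7, 9, 11, 13, 15, 17, 19, 21, 23, 25, 27, 29; that makes 15.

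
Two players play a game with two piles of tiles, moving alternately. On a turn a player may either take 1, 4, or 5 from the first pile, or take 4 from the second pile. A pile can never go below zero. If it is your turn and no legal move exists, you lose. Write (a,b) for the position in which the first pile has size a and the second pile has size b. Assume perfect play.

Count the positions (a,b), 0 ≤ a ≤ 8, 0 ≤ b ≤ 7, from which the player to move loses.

20

Classify positions by backward induction: terminal positions (no move available) are L. From any other position, the mover wins iff some move reaches an L.
Every move lowers a or b (never raises either), so fill the grid row by row in increasing a, and left to right within a row: each cell's successors are then already labelled.
      b=0  b=1  b=2  b=3  b=4  b=5  b=6  b=7
a=0:    L    L    L    L    W    W    W    W
a=1:    W    W    W    W    L    L    L    L
a=2:    L    L    L    L    W    W    W    W
a=3:    W    W    W    W    L    L    L    L
a=4:    W    W    W    W    W    W    W    W
a=5:    W    W    W    W    W    W    W    W
a=6:    W    W    W    W    W    W    W    W
a=7:    W    W    W    W    W    W    W    W
a=8:    L    L    L    L    W    W    W    W
Cells with no legal move (terminal, hence L): (0,0), (0,1), (0,2), (0,3).
The remaining L cells, each justified by listing all of its moves:
(1,4): →(0,4)(W), (1,0)(W) — all W, so L
(1,5): →(0,5)(W), (1,1)(W) — all W, so L
(1,6): →(0,6)(W), (1,2)(W) — all W, so L
(1,7): →(0,7)(W), (1,3)(W) — all W, so L
(2,0): →(1,0)(W) only, which is W, so L
(2,1): →(1,1)(W) only, which is W, so L
(2,2): →(1,2)(W) only, which is W, so L
(2,3): →(1,3)(W) only, which is W, so L
(3,4): →(2,4)(W), (3,0)(W) — all W, so L
(3,5): →(2,5)(W), (3,1)(W) — all W, so L
(3,6): →(2,6)(W), (3,2)(W) — all W, so L
(3,7): →(2,7)(W), (3,3)(W) — all W, so L
(8,0): →(7,0)(W), (4,0)(W), (3,0)(W) — all W, so L
(8,1): →(7,1)(W), (4,1)(W), (3,1)(W) — all W, so L
(8,2): →(7,2)(W), (4,2)(W), (3,2)(W) — all W, so L
(8,3): →(7,3)(W), (4,3)(W), (3,3)(W) — all W, so L
Every other cell has at least one move into one of the L cells above, so it is W.
L cells per row: a=0: 4, a=1: 4, a=2: 4, a=3: 4, a=4: 0, a=5: 0, a=6: 0, a=7: 0, a=8: 4; total 20.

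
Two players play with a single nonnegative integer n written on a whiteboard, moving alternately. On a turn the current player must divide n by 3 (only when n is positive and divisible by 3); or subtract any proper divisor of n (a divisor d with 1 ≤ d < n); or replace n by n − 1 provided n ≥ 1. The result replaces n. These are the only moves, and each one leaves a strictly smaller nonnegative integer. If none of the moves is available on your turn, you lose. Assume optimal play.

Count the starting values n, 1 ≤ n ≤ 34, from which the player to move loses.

Work bottom-up. With no move the player to move loses. Otherwise the position is W if at least one move leads to an L position for the opponent, and L if every move leads to a W.
n=0: no move → L
n=1: reaches L-position 0 → W
n=2: only reaches 1(W), which is W → L
n=3: reaches L-position 2 → W
n=4: reaches L-position 2 → W
n=5: only reaches 4(W), which is W → L
n=6: reaches L-position 2 → W
n=7: only reaches 6(W), which is W → L
n=8: reaches L-position 7 → W
n=9: only reaches 3(W), 6(W), 8(W), all W → L
n=10: reaches L-position 5 → W
n=11: only reaches 10(W), which is W → L
n=12: reaches L-position 9 → W
n=13: only reaches 12(W), which is W → L
n=14: reaches L-position 7 → W
n=15: reaches L-position 5 → W
n=16: only reaches 8(W), 12(W), 14(W), 15(W), all W → L
n=17: reaches L-position 16 → W
n=18: reaches L-position 9 → W
n=19: only reaches 18(W), which is W → L
n=20: reaches L-position 16 → W
n=21: reaches L-position 7 → W
n=22: reaches L-position 11 → W
n=23: only reaches 22(W), which is W → L
n=24: reaches L-position 16 → W
n=25: only reaches 20(W), 24(W), all W → L
n=26: reaches L-position 13 → W
n=27: reaches L-position 9 → W
n=28: only reaches 14(W), 21(W), 24(W), 26(W), 27(W), all W → L
n=29: reaches L-position 28 → W
n=30: reaches L-position 25 → W
n=31: only reaches 30(W), which is W → L
n=32: reaches L-position 16 → W
n=33: reaches L-position 11 → W
n=34: only reaches 17(W), 32(W), 33(W), all W → L
L entries with 1 ≤ n ≤ 34 (n=0 is outside the asked range and is not counted): n = 2, 5, 7, 9, 11, 13, 16, 19, 23, 25, 28, 31, 34; that makes 13.

13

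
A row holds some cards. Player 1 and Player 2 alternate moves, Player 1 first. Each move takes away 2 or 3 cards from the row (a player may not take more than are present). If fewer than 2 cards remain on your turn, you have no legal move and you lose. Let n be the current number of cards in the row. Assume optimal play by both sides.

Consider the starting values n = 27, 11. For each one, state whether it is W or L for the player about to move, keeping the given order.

Positions with no move are L. A position that does have a move is losing for the player to move precisely when every available move leads to a winning position for the opponent. Fill in the labels:
n=0: no move → L
n=1: no move → L
n=2: can move to 0, which is L ⇒ W
n=3: can move to 1, which is L ⇒ W
n=4: can move to 1, which is L ⇒ W
n=5: moves to 3(W), 2(W); every one is W ⇒ L
n=6: moves to 4(W), 3(W); every one is W ⇒ L
n=7: can move to 5, which is L ⇒ W
n=8: can move to 6, which is L ⇒ W
n=9: can move to 6, which is L ⇒ W
n=10: moves to 8(W), 7(W); every one is W ⇒ L
n=11: moves to 9(W), 8(W); every one is W ⇒ L
n=12: can move to 10, which is L ⇒ W
n=13: can move to 11, which is L ⇒ W
n=14: can move to 11, which is L ⇒ W
n=15: moves to 13(W), 12(W); every one is W ⇒ L
n=16: moves to 14(W), 13(W); every one is W ⇒ L
n=17: can move to 15, which is L ⇒ W
n=18: can move to 16, which is L ⇒ W
n=19: can move to 16, which is L ⇒ W
n=20: moves to 18(W), 17(W); every one is W ⇒ L
n=21: moves to 19(W), 18(W); every one is W ⇒ L
n=22: can move to 20, which is L ⇒ W
n=23: can move to 21, which is L ⇒ W
n=24: can move to 21, which is L ⇒ W
n=25: moves to 23(W), 22(W); every one is W ⇒ L
n=26: moves to 24(W), 23(W); every one is W ⇒ L
n=27: can move to 25, which is L ⇒ W

27: W, 11: L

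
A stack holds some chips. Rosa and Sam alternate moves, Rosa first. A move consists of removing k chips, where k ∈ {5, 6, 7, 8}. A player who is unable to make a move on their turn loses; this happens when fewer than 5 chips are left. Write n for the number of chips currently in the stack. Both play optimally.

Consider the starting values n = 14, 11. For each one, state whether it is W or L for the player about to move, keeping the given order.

Use the standard recursion: the mover loses at a terminal position; elsewhere, the mover wins exactly when some move hands the opponent an L position.
n=0: no move → L
n=1: no move → L
n=2: no move → L
n=3: no move → L
n=4: no move → L
n=5: reaches L-position 0 → W
n=6: reaches L-position 1 → W
n=7: reaches L-position 2 → W
n=8: reaches L-position 3 → W
n=9: reaches L-position 4 → W
n=10: reaches L-position 4 → W
n=11: reaches L-position 4 → W
n=12: reaches L-position 4 → W
n=13: only reaches 8(W), 7(W), 6(W), 5(W), all W → L
n=14: only reaches 9(W), 8(W), 7(W), 6(W), all W → L

14: L, 11: W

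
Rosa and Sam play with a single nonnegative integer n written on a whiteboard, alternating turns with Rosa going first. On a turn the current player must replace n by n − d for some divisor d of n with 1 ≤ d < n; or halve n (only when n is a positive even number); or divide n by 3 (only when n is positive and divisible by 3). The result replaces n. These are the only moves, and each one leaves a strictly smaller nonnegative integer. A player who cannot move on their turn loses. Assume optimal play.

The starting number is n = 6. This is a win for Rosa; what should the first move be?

Move to 4.

Use the standard recursion: the mover loses at a terminal position; elsewhere, the mover wins exactly when some move hands the opponent an L position.
n=0: no move → L
n=1: no move → L
n=2: →1(L), so W
n=3: →1(L), so W
n=4: →2(W), 3(W) — all W, so L
n=5: →4(L), so W
n=6: →4(L), so W
From 6, the L positions reachable in one move are: 4.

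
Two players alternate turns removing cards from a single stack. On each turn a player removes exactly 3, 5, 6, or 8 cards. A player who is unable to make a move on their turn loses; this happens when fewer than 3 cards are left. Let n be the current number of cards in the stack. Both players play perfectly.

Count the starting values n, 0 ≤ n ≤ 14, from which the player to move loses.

6

Label each position W (a win for the player to move) or L (a loss). A position with no legal move is L; any other position is W exactly when some move reaches an L, and L when every move reaches a W.
n=0: no move → L
n=1: no move → L
n=2: no move → L
n=3: reaches L-position 0 → W
n=4: reaches L-position 1 → W
n=5: reaches L-position 2 → W
n=6: reaches L-position 1 → W
n=7: reaches L-position 2 → W
n=8: reaches L-position 2 → W
n=9: reaches L-position 1 → W
n=10: reaches L-position 2 → W
n=11: only reaches 8(W), 6(W), 5(W), 3(W), all W → L
n=12: only reaches 9(W), 7(W), 6(W), 4(W), all W → L
n=13: only reaches 10(W), 8(W), 7(W), 5(W), all W → L
n=14: reaches L-position 11 → W
L entries with 0 ≤ n ≤ 14: n = 0, 1, 2, 11, 12, 13; that makes 6.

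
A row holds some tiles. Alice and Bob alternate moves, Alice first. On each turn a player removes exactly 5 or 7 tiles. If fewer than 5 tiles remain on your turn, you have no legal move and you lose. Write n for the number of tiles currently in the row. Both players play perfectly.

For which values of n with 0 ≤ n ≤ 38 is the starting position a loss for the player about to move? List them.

0, 1, 2, 3, 4, 12, 13, 14, 15, 16, 24, 25, 26, 27, 28, 36, 37, 38

Work bottom-up. With no move the player to move loses. Otherwise the position is W if at least one move leads to an L position for the opponent, and L if every move leads to a W.
n=0: no move → L
n=1: no move → L
n=2: no move → L
n=3: no move → L
n=4: no move → L
n=5: →0(L), so W
n=6: →1(L), so W
n=7: →2(L), so W
n=8: →3(L), so W
n=9: →4(L), so W
n=10: →3(L), so W
n=11: →4(L), so W
n=12: →7(W), 5(W) — all W, so L
n=13: →8(W), 6(W) — all W, so L
n=14: →9(W), 7(W) — all W, so L
n=15: →10(W), 8(W) — all W, so L
n=16: →11(W), 9(W) — all W, so L
n=17: →12(L), so W
n=18: →13(L), so W
n=19: →14(L), so W
n=20: →15(L), so W
n=21: →16(L), so W
n=22: →15(L), so W
n=23: →16(L), so W
n=24: →19(W), 17(W) — all W, so L
n=25: →20(W), 18(W) — all W, so L
n=26: →21(W), 19(W) — all W, so L
n=27: →22(W), 20(W) — all W, so L
n=28: →23(W), 21(W) — all W, so L
n=29: →24(L), so W
n=30: →25(L), so W
n=31: →26(L), so W
n=32: →27(L), so W
n=33: →28(L), so W
n=34: →27(L), so W
n=35: →28(L), so W
n=36: →31(W), 29(W) — all W, so L
n=37: →32(W), 30(W) — all W, so L
n=38: →33(W), 31(W) — all W, so L
Reading off the rows marked L gives the requested list; there are 18 such values of n.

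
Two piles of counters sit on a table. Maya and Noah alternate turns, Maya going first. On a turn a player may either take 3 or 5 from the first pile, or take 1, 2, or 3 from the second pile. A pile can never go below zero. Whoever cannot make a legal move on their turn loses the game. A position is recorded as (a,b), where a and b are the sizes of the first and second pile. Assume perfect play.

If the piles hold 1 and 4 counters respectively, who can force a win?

Noah wins.

Label each position W (a win for the player to move) or L (a loss). A position with no legal move is L; any other position is W exactly when some move reaches an L, and L when every move reaches a W.
No move ever increases a pile, so every position that can arise here has a ≤ 1 and b ≤ 4; it is enough to label the cells with 0 ≤ a ≤ 1 and 0 ≤ b ≤ 4.
Every move lowers a or b (never raises either), so fill the grid row by row in increasing a, and left to right within a row: each cell's successors are then already labelled.
      b=0  b=1  b=2  b=3  b=4
a=0:    L    W    W    W    L
a=1:    L    W    W    W    L
Cells with no legal move (terminal, hence L): (0,0), (1,0).
The remaining L cells, each justified by listing all of its moves:
(0,4): only reaches (0,3)(W), (0,2)(W), (0,1)(W), all W → L
(1,4): only reaches (1,3)(W), (1,2)(W), (1,1)(W), all W → L
Every other cell has at least one move into one of the L cells above, so it is W.
Every move from (1,4) reaches a W position, so the mover loses.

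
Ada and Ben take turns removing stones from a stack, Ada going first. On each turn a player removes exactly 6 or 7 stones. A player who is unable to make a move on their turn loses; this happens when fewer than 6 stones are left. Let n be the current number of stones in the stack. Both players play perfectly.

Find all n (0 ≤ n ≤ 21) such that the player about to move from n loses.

0, 1, 2, 3, 4, 5, 13, 14, 15, 16, 17, 18

Compute win/loss labels from the base case upward. A position with no move is L. Any other position is W if it can reach an L in one move, else L.
n=0: no move → L
n=1: no move → L
n=2: no move → L
n=3: no move → L
n=4: no move → L
n=5: no move → L
n=6: can move to 0, which is L ⇒ W
n=7: can move to 1, which is L ⇒ W
n=8: can move to 2, which is L ⇒ W
n=9: can move to 3, which is L ⇒ W
n=10: can move to 4, which is L ⇒ W
n=11: can move to 5, which is L ⇒ W
n=12: can move to 5, which is L ⇒ W
n=13: moves to 7(W), 6(W); every one is W ⇒ L
n=14: moves to 8(W), 7(W); every one is W ⇒ L
n=15: moves to 9(W), 8(W); every one is W ⇒ L
n=16: moves to 10(W), 9(W); every one is W ⇒ L
n=17: moves to 11(W), 10(W); every one is W ⇒ L
n=18: moves to 12(W), 11(W); every one is W ⇒ L
n=19: can move to 13, which is L ⇒ W
n=20: can move to 14, which is L ⇒ W
n=21: can move to 15, which is L ⇒ W
The losing starting values of n are exactly the entries labelled L in this table (12 of them).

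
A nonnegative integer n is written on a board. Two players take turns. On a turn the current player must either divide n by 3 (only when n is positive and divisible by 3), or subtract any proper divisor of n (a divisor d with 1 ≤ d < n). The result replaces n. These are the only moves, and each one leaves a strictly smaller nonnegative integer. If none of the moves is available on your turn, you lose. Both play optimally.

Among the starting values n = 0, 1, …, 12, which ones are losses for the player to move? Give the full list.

Work bottom-up. With no move the player to move loses. Otherwise the position is W if at least one move leads to an L position for the opponent, and L if every move leads to a W.
n=0: no move → L
n=1: no move → L
n=2: can move to 1, which is L ⇒ W
n=3: can move to 1, which is L ⇒ W
n=4: moves to 2(W), 3(W); every one is W ⇒ L
n=5: can move to 4, which is L ⇒ W
n=6: can move to 4, which is L ⇒ W
n=7: the only move is to 6(W), a W ⇒ L
n=8: can move to 4, which is L ⇒ W
n=9: moves to 3(W), 6(W), 8(W); every one is W ⇒ L
n=10: can move to 9, which is L ⇒ W
n=11: the only move is to 10(W), a W ⇒ L
n=12: can move to 4, which is L ⇒ W
Reading off the rows marked L gives the requested list; there are 6 such values of n.

0, 1, 4, 7, 9, 11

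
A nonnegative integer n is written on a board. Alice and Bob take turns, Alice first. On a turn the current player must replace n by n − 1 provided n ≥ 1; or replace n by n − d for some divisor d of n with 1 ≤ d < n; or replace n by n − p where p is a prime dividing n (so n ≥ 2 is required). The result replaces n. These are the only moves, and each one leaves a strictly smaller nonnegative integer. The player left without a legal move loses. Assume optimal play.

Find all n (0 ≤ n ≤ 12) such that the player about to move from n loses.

0, 4, 9

Use the standard recursion: the mover loses at a terminal position; elsewhere, the mover wins exactly when some move hands the opponent an L position.
n=0: no move → L
n=1: can move to 0, which is L ⇒ W
n=2: can move to 0, which is L ⇒ W
n=3: can move to 0, which is L ⇒ W
n=4: moves to 2(W), 3(W); every one is W ⇒ L
n=5: can move to 0, which is L ⇒ W
n=6: can move to 4, which is L ⇒ W
n=7: can move to 0, which is L ⇒ W
n=8: can move to 4, which is L ⇒ W
n=9: moves to 6(W), 8(W); every one is W ⇒ L
n=10: can move to 9, which is L ⇒ W
n=11: can move to 0, which is L ⇒ W
n=12: can move to 9, which is L ⇒ W
Reading off the rows marked L gives the requested list; there are 3 such values of n.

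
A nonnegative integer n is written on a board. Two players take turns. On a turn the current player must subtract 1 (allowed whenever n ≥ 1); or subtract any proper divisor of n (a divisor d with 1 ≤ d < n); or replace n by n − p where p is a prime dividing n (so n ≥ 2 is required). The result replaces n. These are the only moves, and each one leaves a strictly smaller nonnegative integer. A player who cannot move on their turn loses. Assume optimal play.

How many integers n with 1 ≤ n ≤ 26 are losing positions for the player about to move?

5

Positions with no move are L. A position that does have a move is losing for the player to move precisely when every available move leads to a winning position for the opponent. Fill in the labels:
n=0: no move → L
n=1: →0(L), so W
n=2: →0(L), so W
n=3: →0(L), so W
n=4: →2(W), 3(W) — all W, so L
n=5: →0(L), so W
n=6: →4(L), so W
n=7: →0(L), so W
n=8: →4(L), so W
n=9: →6(W), 8(W) — all W, so L
n=10: →9(L), so W
n=11: →0(L), so W
n=12: →9(L), so W
n=13: →0(L), so W
n=14: →7(W), 12(W), 13(W) — all W, so L
n=15: →14(L), so W
n=16: →14(L), so W
n=17: →0(L), so W
n=18: →9(L), so W
n=19: →0(L), so W
n=20: →10(W), 15(W), 16(W), 18(W), 19(W) — all W, so L
n=21: →14(L), so W
n=22: →20(L), so W
n=23: →0(L), so W
n=24: →20(L), so W
n=25: →20(L), so W
n=26: →13(W), 24(W), 25(W) — all W, so L
L entries with 1 ≤ n ≤ 26 (n=0 is outside the asked range and is not counted): n = 4, 9, 14, 20, 26; that makes 5.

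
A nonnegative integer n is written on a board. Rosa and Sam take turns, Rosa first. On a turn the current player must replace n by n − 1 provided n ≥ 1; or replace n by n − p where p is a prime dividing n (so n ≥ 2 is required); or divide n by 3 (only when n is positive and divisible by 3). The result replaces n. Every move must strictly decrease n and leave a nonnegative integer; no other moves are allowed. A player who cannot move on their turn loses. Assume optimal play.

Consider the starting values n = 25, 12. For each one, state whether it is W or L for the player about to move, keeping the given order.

25: L, 12: W

Work bottom-up. With no move the player to move loses. Otherwise the position is W if at least one move leads to an L position for the opponent, and L if every move leads to a W.
n=0: no move → L
n=1: W (go to 0, an L position)
n=2: W (go to 0, an L position)
n=3: W (go to 0, an L position)
n=4: L (options 2(W), 3(W) are all W)
n=5: W (go to 0, an L position)
n=6: W (go to 4, an L position)
n=7: W (go to 0, an L position)
n=8: L (options 6(W), 7(W) are all W)
n=9: W (go to 8, an L position)
n=10: W (go to 8, an L position)
n=11: W (go to 0, an L position)
n=12: W (go to 4, an L position)
n=13: W (go to 0, an L position)
n=14: L (options 7(W), 12(W), 13(W) are all W)
n=15: W (go to 14, an L position)
n=16: W (go to 14, an L position)
n=17: W (go to 0, an L position)
n=18: L (options 6(W), 15(W), 16(W), 17(W) are all W)
n=19: W (go to 0, an L position)
n=20: W (go to 18, an L position)
n=21: W (go to 14, an L position)
n=22: L (options 11(W), 20(W), 21(W) are all W)
n=23: W (go to 0, an L position)
n=24: W (go to 8, an L position)
n=25: L (options 20(W), 24(W) are all W)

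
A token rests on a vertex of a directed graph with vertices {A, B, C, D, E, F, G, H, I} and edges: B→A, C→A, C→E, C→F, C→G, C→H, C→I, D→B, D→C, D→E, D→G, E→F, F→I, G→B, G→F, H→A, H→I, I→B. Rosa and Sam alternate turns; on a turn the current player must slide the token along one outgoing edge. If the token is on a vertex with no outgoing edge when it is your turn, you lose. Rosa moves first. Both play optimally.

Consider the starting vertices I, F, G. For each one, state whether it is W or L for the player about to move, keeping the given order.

Classify positions by backward induction: terminal positions (no move available) are L. From any other position, the mover wins iff some move reaches an L.
Every edge goes from a vertex to one that appears earlier in the order A, B, I, F, H, E, G, C, D, so processing vertices in that order labels each vertex after all of its successors.
A: no outgoing edge → L
B: →A(L), so W
I: →B(W) only, which is W, so L
F: →I(L), so W
H: →I(L), so W
E: →F(W) only, which is W, so L
G: →F(W), B(W) — all W, so L
C: →G(L), so W
D: →G(L), so W

I: L, F: W, G: L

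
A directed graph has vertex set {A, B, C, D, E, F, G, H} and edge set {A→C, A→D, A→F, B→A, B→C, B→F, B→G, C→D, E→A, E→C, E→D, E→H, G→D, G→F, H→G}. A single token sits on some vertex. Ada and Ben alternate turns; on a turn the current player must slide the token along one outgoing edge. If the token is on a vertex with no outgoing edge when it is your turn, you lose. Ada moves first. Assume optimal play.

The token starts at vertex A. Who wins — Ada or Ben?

Ada wins.

Work bottom-up. With no move the player to move loses. Otherwise the position is W if at least one move leads to an L position for the opponent, and L if every move leads to a W.
Every edge goes from a vertex to one that appears earlier in the order F, D, G, C, A, H, B, E, so processing vertices in that order labels each vertex after all of its successors.
F: no outgoing edge → L
D: no outgoing edge → L
G: W (go to D, an L position)
C: W (go to D, an L position)
A: W (go to D, an L position)
H: L (sole option G(W) is W)
B: W (go to F, an L position)
E: W (go to H, an L position)
From A Ada can move to D, reaching an L position.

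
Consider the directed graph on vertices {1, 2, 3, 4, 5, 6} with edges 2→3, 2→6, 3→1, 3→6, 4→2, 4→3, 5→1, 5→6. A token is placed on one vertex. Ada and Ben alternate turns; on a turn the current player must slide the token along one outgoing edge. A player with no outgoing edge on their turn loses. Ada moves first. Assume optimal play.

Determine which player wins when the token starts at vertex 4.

Ben wins.

Compute win/loss labels from the base case upward. A position with no move is L. Any other position is W if it can reach an L in one move, else L.
Every edge goes from a vertex to one that appears earlier in the order 6, 1, 3, 2, 4, 5, so processing vertices in that order labels each vertex after all of its successors.
6: no outgoing edge → L
1: no outgoing edge → L
3: reaches L-position 1 → W
2: reaches L-position 6 → W
4: only reaches 2(W), 3(W), all W → L
5: reaches L-position 1 → W
The starting position 4 is L: whatever Ada does, the opponent receives a W position.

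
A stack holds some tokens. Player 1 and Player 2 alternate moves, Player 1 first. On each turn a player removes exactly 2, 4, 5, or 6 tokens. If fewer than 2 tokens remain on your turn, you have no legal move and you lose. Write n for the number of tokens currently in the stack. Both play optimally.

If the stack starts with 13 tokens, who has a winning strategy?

Classify positions by backward induction: terminal positions (no move available) are L. From any other position, the mover wins iff some move reaches an L.
n=0: no move → L
n=1: no move → L
n=2: →0(L), so W
n=3: →1(L), so W
n=4: →0(L), so W
n=5: →1(L), so W
n=6: →1(L), so W
n=7: →1(L), so W
n=8: →6(W), 4(W), 3(W), 2(W) — all W, so L
n=9: →7(W), 5(W), 4(W), 3(W) — all W, so L
n=10: →8(L), so W
n=11: →9(L), so W
n=12: →8(L), so W
n=13: →9(L), so W
From 13 Player 1 can remove 4, leaving 9, reaching an L position.

Player 1 wins.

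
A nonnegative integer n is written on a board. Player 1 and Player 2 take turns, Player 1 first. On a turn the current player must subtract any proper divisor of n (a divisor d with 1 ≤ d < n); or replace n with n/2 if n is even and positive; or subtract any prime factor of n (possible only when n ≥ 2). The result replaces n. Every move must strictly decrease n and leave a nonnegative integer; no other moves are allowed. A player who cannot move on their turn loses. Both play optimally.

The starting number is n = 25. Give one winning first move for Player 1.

Classify positions by backward induction: terminal positions (no move available) are L. From any other position, the mover wins iff some move reaches an L.
n=0: no move → L
n=1: no move → L
n=2: →0(L), so W
n=3: →0(L), so W
n=4: →2(W), 3(W) — all W, so L
n=5: →0(L), so W
n=6: →4(L), so W
n=7: →0(L), so W
n=8: →4(L), so W
n=9: →6(W), 8(W) — all W, so L
n=10: →9(L), so W
n=11: →0(L), so W
n=12: →9(L), so W
n=13: →0(L), so W
n=14: →7(W), 12(W), 13(W) — all W, so L
n=15: →14(L), so W
n=16: →14(L), so W
n=17: →0(L), so W
n=18: →9(L), so W
n=19: →0(L), so W
n=20: →10(W), 15(W), 16(W), 18(W), 19(W) — all W, so L
n=21: →14(L), so W
n=22: →20(L), so W
n=23: →0(L), so W
n=24: →20(L), so W
n=25: →20(L), so W
From 25, the L positions reachable in one move are: 20.

Move to 20.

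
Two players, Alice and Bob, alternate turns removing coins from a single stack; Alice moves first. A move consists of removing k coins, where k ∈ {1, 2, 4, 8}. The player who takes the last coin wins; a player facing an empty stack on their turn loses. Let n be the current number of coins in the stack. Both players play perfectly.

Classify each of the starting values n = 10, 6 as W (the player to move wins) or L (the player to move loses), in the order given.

10: W, 6: L

Build the W/L table. Terminal = L. A non-terminal position is W if it has a move to some L; otherwise it is L.
n=0: no move → L
n=1: reaches L-position 0 → W
n=2: reaches L-position 0 → W
n=3: only reaches 2(W), 1(W), all W → L
n=4: reaches L-position 3 → W
n=5: reaches L-position 3 → W
n=6: only reaches 5(W), 4(W), 2(W), all W → L
n=7: reaches L-position 6 → W
n=8: reaches L-position 6 → W
n=9: only reaches 8(W), 7(W), 5(W), 1(W), all W → L
n=10: reaches L-position 9 → W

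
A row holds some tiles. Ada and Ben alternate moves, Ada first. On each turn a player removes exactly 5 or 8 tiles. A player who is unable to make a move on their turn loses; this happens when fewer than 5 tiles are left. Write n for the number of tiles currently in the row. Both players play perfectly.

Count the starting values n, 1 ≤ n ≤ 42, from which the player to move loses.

Work bottom-up. With no move the player to move loses. Otherwise the position is W if at least one move leads to an L position for the opponent, and L if every move leads to a W.
n=0: no move → L
n=1: no move → L
n=2: no move → L
n=3: no move → L
n=4: no move → L
n=5: →0(L), so W
n=6: →1(L), so W
n=7: →2(L), so W
n=8: →3(L), so W
n=9: →4(L), so W
n=10: →2(L), so W
n=11: →3(L), so W
n=12: →4(L), so W
n=13: →8(W), 5(W) — all W, so L
n=14: →9(W), 6(W) — all W, so L
n=15: →10(W), 7(W) — all W, so L
n=16: →11(W), 8(W) — all W, so L
n=17: →12(W), 9(W) — all W, so L
n=18: →13(L), so W
n=19: →14(L), so W
n=20: →15(L), so W
n=21: →16(L), so W
n=22: →17(L), so W
n=23: →15(L), so W
n=24: →16(L), so W
n=25: →17(L), so W
n=26: →21(W), 18(W) — all W, so L
n=27: →22(W), 19(W) — all W, so L
n=28: →23(W), 20(W) — all W, so L
n=29: →24(W), 21(W) — all W, so L
n=30: →25(W), 22(W) — all W, so L
n=31: →26(L), so W
n=32: →27(L), so W
n=33: →28(L), so W
n=34: →29(L), so W
n=35: →30(L), so W
n=36: →28(L), so W
n=37: →29(L), so W
n=38: →30(L), so W
n=39: →34(W), 31(W) — all W, so L
n=40: →35(W), 32(W) — all W, so L
n=41: →36(W), 33(W) — all W, so L
n=42: →37(W), 34(W) — all W, so L
L entries with 1 ≤ n ≤ 42 (n=0 is outside the asked range and is not counted): n = 1, 2, 3, 4, 13, 14, 15, 16, 17, 26, 27, 28, 29, 30, 39, 40, 41, 42; that makes 18.

18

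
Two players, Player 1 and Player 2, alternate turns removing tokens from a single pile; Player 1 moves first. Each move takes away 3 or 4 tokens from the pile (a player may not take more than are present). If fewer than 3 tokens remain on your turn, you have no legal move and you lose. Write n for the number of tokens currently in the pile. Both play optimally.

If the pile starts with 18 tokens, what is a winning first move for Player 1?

Remove 3, leaving 15.

Work bottom-up. With no move the player to move loses. Otherwise the position is W if at least one move leads to an L position for the opponent, and L if every move leads to a W.
n=0: no move → L
n=1: no move → L
n=2: no move → L
n=3: W (go to 0, an L position)
n=4: W (go to 1, an L position)
n=5: W (go to 2, an L position)
n=6: W (go to 2, an L position)
n=7: L (options 4(W), 3(W) are all W)
n=8: L (options 5(W), 4(W) are all W)
n=9: L (options 6(W), 5(W) are all W)
n=10: W (go to 7, an L position)
n=11: W (go to 8, an L position)
n=12: W (go to 9, an L position)
n=13: W (go to 9, an L position)
n=14: L (options 11(W), 10(W) are all W)
n=15: L (options 12(W), 11(W) are all W)
n=16: L (options 13(W), 12(W) are all W)
n=17: W (go to 14, an L position)
n=18: W (go to 15, an L position)
From 18, the L positions reachable in one move are: 15, 14. Any move reaching one of these is winning.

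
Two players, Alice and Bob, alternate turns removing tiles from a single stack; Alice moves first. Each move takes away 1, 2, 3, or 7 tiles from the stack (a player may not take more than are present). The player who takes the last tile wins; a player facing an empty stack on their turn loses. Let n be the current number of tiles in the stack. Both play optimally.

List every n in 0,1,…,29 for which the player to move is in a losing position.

Work bottom-up. With no move the player to move loses. Otherwise the position is W if at least one move leads to an L position for the opponent, and L if every move leads to a W.
n=0: no move → L
n=1: can move to 0, which is L ⇒ W
n=2: can move to 0, which is L ⇒ W
n=3: can move to 0, which is L ⇒ W
n=4: moves to 3(W), 2(W), 1(W); every one is W ⇒ L
n=5: can move to 4, which is L ⇒ W
n=6: can move to 4, which is L ⇒ W
n=7: can move to 4, which is L ⇒ W
n=8: moves to 7(W), 6(W), 5(W), 1(W); every one is W ⇒ L
n=9: can move to 8, which is L ⇒ W
n=10: can move to 8, which is L ⇒ W
n=11: can move to 8, which is L ⇒ W
n=12: moves to 11(W), 10(W), 9(W), 5(W); every one is W ⇒ L
n=13: can move to 12, which is L ⇒ W
n=14: can move to 12, which is L ⇒ W
n=15: can move to 12, which is L ⇒ W
n=16: moves to 15(W), 14(W), 13(W), 9(W); every one is W ⇒ L
n=17: can move to 16, which is L ⇒ W
n=18: can move to 16, which is L ⇒ W
n=19: can move to 16, which is L ⇒ W
n=20: moves to 19(W), 18(W), 17(W), 13(W); every one is W ⇒ L
n=21: can move to 20, which is L ⇒ W
n=22: can move to 20, which is L ⇒ W
n=23: can move to 20, which is L ⇒ W
n=24: moves to 23(W), 22(W), 21(W), 17(W); every one is W ⇒ L
n=25: can move to 24, which is L ⇒ W
n=26: can move to 24, which is L ⇒ W
n=27: can move to 24, which is L ⇒ W
n=28: moves to 27(W), 26(W), 25(W), 21(W); every one is W ⇒ L
n=29: can move to 28, which is L ⇒ W
Reading off the rows marked L gives the requested list; there are 8 such values of n.

0, 4, 8, 12, 16, 20, 24, 28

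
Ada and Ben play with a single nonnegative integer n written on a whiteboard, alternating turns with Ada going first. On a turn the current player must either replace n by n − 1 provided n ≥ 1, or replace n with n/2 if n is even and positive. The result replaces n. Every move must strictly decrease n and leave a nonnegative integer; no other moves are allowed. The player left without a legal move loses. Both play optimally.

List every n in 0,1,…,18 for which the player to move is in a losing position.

Use the standard recursion: the mover loses at a terminal position; elsewhere, the mover wins exactly when some move hands the opponent an L position.
n=0: no move → L
n=1: reaches L-position 0 → W
n=2: only reaches 1(W), which is W → L
n=3: reaches L-position 2 → W
n=4: reaches L-position 2 → W
n=5: only reaches 4(W), which is W → L
n=6: reaches L-position 5 → W
n=7: only reaches 6(W), which is W → L
n=8: reaches L-position 7 → W
n=9: only reaches 8(W), which is W → L
n=10: reaches L-position 5 → W
n=11: only reaches 10(W), which is W → L
n=12: reaches L-position 11 → W
n=13: only reaches 12(W), which is W → L
n=14: reaches L-position 7 → W
n=15: only reaches 14(W), which is W → L
n=16: reaches L-position 15 → W
n=17: only reaches 16(W), which is W → L
n=18: reaches L-position 9 → W
Reading off the rows marked L gives the requested list; there are 9 such values of n.

0, 2, 5, 7, 9, 11, 13, 15, 17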